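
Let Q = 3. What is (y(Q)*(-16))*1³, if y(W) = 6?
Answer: -96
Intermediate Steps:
(y(Q)*(-16))*1³ = (6*(-16))*1³ = -96*1 = -96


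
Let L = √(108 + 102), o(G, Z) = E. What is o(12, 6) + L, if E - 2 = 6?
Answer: 8 + √210 ≈ 22.491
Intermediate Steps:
E = 8 (E = 2 + 6 = 8)
o(G, Z) = 8
L = √210 ≈ 14.491
o(12, 6) + L = 8 + √210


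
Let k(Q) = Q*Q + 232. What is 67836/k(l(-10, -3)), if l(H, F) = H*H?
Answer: 16959/2558 ≈ 6.6298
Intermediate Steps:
l(H, F) = H**2
k(Q) = 232 + Q**2 (k(Q) = Q**2 + 232 = 232 + Q**2)
67836/k(l(-10, -3)) = 67836/(232 + ((-10)**2)**2) = 67836/(232 + 100**2) = 67836/(232 + 10000) = 67836/10232 = 67836*(1/10232) = 16959/2558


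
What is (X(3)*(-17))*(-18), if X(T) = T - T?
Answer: 0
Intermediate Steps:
X(T) = 0
(X(3)*(-17))*(-18) = (0*(-17))*(-18) = 0*(-18) = 0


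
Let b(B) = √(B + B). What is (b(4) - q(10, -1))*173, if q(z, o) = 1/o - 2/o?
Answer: -173 + 346*√2 ≈ 316.32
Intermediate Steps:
q(z, o) = -1/o (q(z, o) = 1/o - 2/o = -1/o)
b(B) = √2*√B (b(B) = √(2*B) = √2*√B)
(b(4) - q(10, -1))*173 = (√2*√4 - (-1)/(-1))*173 = (√2*2 - (-1)*(-1))*173 = (2*√2 - 1*1)*173 = (2*√2 - 1)*173 = (-1 + 2*√2)*173 = -173 + 346*√2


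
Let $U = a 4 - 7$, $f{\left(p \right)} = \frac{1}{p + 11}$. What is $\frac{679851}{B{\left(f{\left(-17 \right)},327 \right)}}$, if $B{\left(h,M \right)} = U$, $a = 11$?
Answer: $\frac{679851}{37} \approx 18374.0$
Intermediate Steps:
$f{\left(p \right)} = \frac{1}{11 + p}$
$U = 37$ ($U = 11 \cdot 4 - 7 = 44 - 7 = 37$)
$B{\left(h,M \right)} = 37$
$\frac{679851}{B{\left(f{\left(-17 \right)},327 \right)}} = \frac{679851}{37}$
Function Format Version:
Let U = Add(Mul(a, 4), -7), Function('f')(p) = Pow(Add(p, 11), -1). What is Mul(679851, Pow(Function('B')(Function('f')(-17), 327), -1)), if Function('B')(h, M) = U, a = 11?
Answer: Rational(679851, 37) ≈ 18374.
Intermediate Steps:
Function('f')(p) = Pow(Add(11, p), -1)
U = 37 (U = Add(Mul(11, 4), -7) = Add(44, -7) = 37)
Function('B')(h, M) = 37
Mul(679851, Pow(Function('B')(Function('f')(-17), 327), -1)) = Mul(679851, Pow(37, -1)) = Mul(679851, Rational(1, 37)) = Rational(679851, 37)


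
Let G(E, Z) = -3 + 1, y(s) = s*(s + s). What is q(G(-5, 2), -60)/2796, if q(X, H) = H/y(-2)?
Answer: -5/1864 ≈ -0.0026824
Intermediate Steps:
y(s) = 2*s² (y(s) = s*(2*s) = 2*s²)
G(E, Z) = -2
q(X, H) = H/8 (q(X, H) = H/((2*(-2)²)) = H/((2*4)) = H/8)
q(G(-5, 2), -60)/2796 = ((⅛)*(-60))/2796 = -15/2*1/2796 = -5/1864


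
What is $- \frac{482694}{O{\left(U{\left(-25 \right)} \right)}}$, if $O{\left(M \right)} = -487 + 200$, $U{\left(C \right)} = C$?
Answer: $\frac{482694}{287} \approx 1681.9$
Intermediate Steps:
$O{\left(M \right)} = -287$
$- \frac{482694}{O{\left(U{\left(-25 \right)} \right)}} = - \frac{482694}{-287} = \left(-482694\right) \left(- \frac{1}{287}\right) = \frac{482694}{287}$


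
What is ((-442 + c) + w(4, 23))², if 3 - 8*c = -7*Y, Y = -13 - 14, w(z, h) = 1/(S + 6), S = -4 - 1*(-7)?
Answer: 280395025/1296 ≈ 2.1635e+5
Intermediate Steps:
S = 3 (S = -4 + 7 = 3)
w(z, h) = ⅑ (w(z, h) = 1/(3 + 6) = 1/9 = ⅑)
Y = -27
c = -93/4 (c = 3/8 - (-7)*(-27)/8 = 3/8 - ⅛*189 = 3/8 - 189/8 = -93/4 ≈ -23.250)
((-442 + c) + w(4, 23))² = ((-442 - 93/4) + ⅑)² = (-1861/4 + ⅑)² = (-16745/36)² = 280395025/1296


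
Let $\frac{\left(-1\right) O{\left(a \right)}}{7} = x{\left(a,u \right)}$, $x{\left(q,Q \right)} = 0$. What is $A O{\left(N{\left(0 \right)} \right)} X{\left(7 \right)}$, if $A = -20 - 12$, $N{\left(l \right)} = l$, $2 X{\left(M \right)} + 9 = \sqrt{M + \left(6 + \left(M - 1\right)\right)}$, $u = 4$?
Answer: $0$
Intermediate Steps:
$X{\left(M \right)} = - \frac{9}{2} + \frac{\sqrt{5 + 2 M}}{2}$ ($X{\left(M \right)} = - \frac{9}{2} + \frac{\sqrt{M + \left(6 + \left(M - 1\right)\right)}}{2} = - \frac{9}{2} + \frac{\sqrt{M + \left(6 + \left(-1 + M\right)\right)}}{2} = - \frac{9}{2} + \frac{\sqrt{M + \left(5 + M\right)}}{2} = - \frac{9}{2} + \frac{\sqrt{5 + 2 M}}{2}$)
$O{\left(a \right)} = 0$ ($O{\left(a \right)} = \left(-7\right) 0 = 0$)
$A = -32$
$A O{\left(N{\left(0 \right)} \right)} X{\left(7 \right)} = \left(-32\right) 0 \left(- \frac{9}{2} + \frac{\sqrt{5 + 2 \cdot 7}}{2}\right) = 0 \left(- \frac{9}{2} + \frac{\sqrt{5 + 14}}{2}\right) = 0 \left(- \frac{9}{2} + \frac{\sqrt{19}}{2}\right) = 0$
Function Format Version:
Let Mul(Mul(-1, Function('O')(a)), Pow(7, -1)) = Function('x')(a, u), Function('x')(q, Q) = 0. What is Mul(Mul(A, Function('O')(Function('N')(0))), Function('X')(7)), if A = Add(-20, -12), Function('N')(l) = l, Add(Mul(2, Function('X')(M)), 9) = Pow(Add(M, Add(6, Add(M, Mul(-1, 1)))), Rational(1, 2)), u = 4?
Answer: 0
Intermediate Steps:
Function('X')(M) = Add(Rational(-9, 2), Mul(Rational(1, 2), Pow(Add(5, Mul(2, M)), Rational(1, 2)))) (Function('X')(M) = Add(Rational(-9, 2), Mul(Rational(1, 2), Pow(Add(M, Add(6, Add(M, Mul(-1, 1)))), Rational(1, 2)))) = Add(Rational(-9, 2), Mul(Rational(1, 2), Pow(Add(M, Add(6, Add(M, -1))), Rational(1, 2)))) = Add(Rational(-9, 2), Mul(Rational(1, 2), Pow(Add(M, Add(6, Add(-1, M))), Rational(1, 2)))) = Add(Rational(-9, 2), Mul(Rational(1, 2), Pow(Add(M, Add(5, M)), Rational(1, 2)))) = Add(Rational(-9, 2), Mul(Rational(1, 2), Pow(Add(5, Mul(2, M)), Rational(1, 2)))))
Function('O')(a) = 0 (Function('O')(a) = Mul(-7, 0) = 0)
A = -32
Mul(Mul(A, Function('O')(Function('N')(0))), Function('X')(7)) = Mul(Mul(-32, 0), Add(Rational(-9, 2), Mul(Rational(1, 2), Pow(Add(5, Mul(2, 7)), Rational(1, 2))))) = Mul(0, Add(Rational(-9, 2), Mul(Rational(1, 2), Pow(Add(5, 14), Rational(1, 2))))) = Mul(0, Add(Rational(-9, 2), Mul(Rational(1, 2), Pow(19, Rational(1, 2))))) = 0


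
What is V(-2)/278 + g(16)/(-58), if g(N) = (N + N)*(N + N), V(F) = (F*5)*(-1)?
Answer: -71023/4031 ≈ -17.619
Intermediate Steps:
V(F) = -5*F (V(F) = (5*F)*(-1) = -5*F)
g(N) = 4*N² (g(N) = (2*N)*(2*N) = 4*N²)
V(-2)/278 + g(16)/(-58) = -5*(-2)/278 + (4*16²)/(-58) = 10*(1/278) + (4*256)*(-1/58) = 5/139 + 1024*(-1/58) = 5/139 - 512/29 = -71023/4031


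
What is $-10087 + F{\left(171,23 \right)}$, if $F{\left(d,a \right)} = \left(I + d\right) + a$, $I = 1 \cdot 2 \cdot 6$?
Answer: $-9881$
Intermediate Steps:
$I = 12$ ($I = 2 \cdot 6 = 12$)
$F{\left(d,a \right)} = 12 + a + d$ ($F{\left(d,a \right)} = \left(12 + d\right) + a = 12 + a + d$)
$-10087 + F{\left(171,23 \right)} = -10087 + \left(12 + 23 + 171\right) = -10087 + 206 = -9881$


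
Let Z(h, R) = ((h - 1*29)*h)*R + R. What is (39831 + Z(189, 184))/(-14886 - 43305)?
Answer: -5604175/58191 ≈ -96.307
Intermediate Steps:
Z(h, R) = R + R*h*(-29 + h) (Z(h, R) = ((h - 29)*h)*R + R = ((-29 + h)*h)*R + R = (h*(-29 + h))*R + R = R*h*(-29 + h) + R = R + R*h*(-29 + h))
(39831 + Z(189, 184))/(-14886 - 43305) = (39831 + 184*(1 + 189**2 - 29*189))/(-14886 - 43305) = (39831 + 184*(1 + 35721 - 5481))/(-58191) = (39831 + 184*30241)*(-1/58191) = (39831 + 5564344)*(-1/58191) = 5604175*(-1/58191) = -5604175/58191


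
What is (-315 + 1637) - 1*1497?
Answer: -175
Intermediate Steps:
(-315 + 1637) - 1*1497 = 1322 - 1497 = -175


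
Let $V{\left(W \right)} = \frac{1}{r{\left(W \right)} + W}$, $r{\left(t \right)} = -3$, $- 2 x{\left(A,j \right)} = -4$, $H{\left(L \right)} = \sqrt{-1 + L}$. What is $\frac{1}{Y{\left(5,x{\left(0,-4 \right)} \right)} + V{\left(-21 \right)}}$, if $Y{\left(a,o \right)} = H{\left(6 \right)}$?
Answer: $\frac{24}{2879} + \frac{576 \sqrt{5}}{2879} \approx 0.45571$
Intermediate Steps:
$x{\left(A,j \right)} = 2$ ($x{\left(A,j \right)} = \left(- \frac{1}{2}\right) \left(-4\right) = 2$)
$Y{\left(a,o \right)} = \sqrt{5}$ ($Y{\left(a,o \right)} = \sqrt{-1 + 6} = \sqrt{5}$)
$V{\left(W \right)} = \frac{1}{-3 + W}$
$\frac{1}{Y{\left(5,x{\left(0,-4 \right)} \right)} + V{\left(-21 \right)}} = \frac{1}{\sqrt{5} + \frac{1}{-3 - 21}} = \frac{1}{\sqrt{5} + \frac{1}{-24}} = \frac{1}{\sqrt{5} - \frac{1}{24}} = \frac{1}{- \frac{1}{24} + \sqrt{5}}$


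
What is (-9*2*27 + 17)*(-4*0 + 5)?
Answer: -2345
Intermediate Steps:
(-9*2*27 + 17)*(-4*0 + 5) = (-18*27 + 17)*(0 + 5) = (-486 + 17)*5 = -469*5 = -2345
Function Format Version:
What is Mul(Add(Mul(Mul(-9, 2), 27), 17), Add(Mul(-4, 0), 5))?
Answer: -2345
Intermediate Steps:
Mul(Add(Mul(Mul(-9, 2), 27), 17), Add(Mul(-4, 0), 5)) = Mul(Add(Mul(-18, 27), 17), Add(0, 5)) = Mul(Add(-486, 17), 5) = Mul(-469, 5) = -2345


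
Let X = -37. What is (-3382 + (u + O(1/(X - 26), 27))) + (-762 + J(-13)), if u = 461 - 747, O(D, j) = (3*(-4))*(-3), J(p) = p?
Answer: -4407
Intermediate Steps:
O(D, j) = 36 (O(D, j) = -12*(-3) = 36)
u = -286
(-3382 + (u + O(1/(X - 26), 27))) + (-762 + J(-13)) = (-3382 + (-286 + 36)) + (-762 - 13) = (-3382 - 250) - 775 = -3632 - 775 = -4407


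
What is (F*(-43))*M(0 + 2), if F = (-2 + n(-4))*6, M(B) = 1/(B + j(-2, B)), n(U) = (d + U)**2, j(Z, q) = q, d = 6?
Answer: -129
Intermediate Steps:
n(U) = (6 + U)**2
M(B) = 1/(2*B) (M(B) = 1/(B + B) = 1/(2*B))
F = 12 (F = (-2 + (6 - 4)**2)*6 = (-2 + 2**2)*6 = (-2 + 4)*6 = 2*6 = 12)
(F*(-43))*M(0 + 2) = (12*(-43))*(1/(2*(0 + 2))) = -258/2 = -516*1/4 = -129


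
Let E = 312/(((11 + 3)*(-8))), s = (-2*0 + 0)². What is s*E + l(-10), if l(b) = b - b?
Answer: 0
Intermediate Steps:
l(b) = 0
s = 0 (s = (0 + 0)² = 0² = 0)
E = -39/14 (E = 312/((14*(-8))) = 312/(-112) = 312*(-1/112) = -39/14 ≈ -2.7857)
s*E + l(-10) = 0*(-39/14) + 0 = 0 + 0 = 0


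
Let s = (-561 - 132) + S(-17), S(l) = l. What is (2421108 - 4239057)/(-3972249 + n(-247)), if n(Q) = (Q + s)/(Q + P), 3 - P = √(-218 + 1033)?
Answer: 47116026630441881/102949203914245954 - 193308577*√815/102949203914245954 ≈ 0.45766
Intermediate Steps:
P = 3 - √815 (P = 3 - √(-218 + 1033) = 3 - √815 ≈ -25.548)
s = -710 (s = (-561 - 132) - 17 = -693 - 17 = -710)
n(Q) = (-710 + Q)/(3 + Q - √815) (n(Q) = (Q - 710)/(Q + (3 - √815)) = (-710 + Q)/(3 + Q - √815))
(2421108 - 4239057)/(-3972249 + n(-247)) = (2421108 - 4239057)/(-3972249 + (-710 - 247)/(3 - 247 - √815)) = -1817949/(-3972249 - 957/(-244 - √815))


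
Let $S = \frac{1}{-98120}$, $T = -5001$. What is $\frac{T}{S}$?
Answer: $490698120$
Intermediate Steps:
$S = - \frac{1}{98120} \approx -1.0192 \cdot 10^{-5}$
$\frac{T}{S} = - \frac{5001}{- \frac{1}{98120}} = \left(-5001\right) \left(-98120\right) = 490698120$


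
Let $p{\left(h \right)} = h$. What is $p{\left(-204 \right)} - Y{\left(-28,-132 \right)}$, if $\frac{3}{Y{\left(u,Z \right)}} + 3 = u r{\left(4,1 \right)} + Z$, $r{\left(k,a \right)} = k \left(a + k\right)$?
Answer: $- \frac{141777}{695} \approx -204.0$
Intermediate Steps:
$Y{\left(u,Z \right)} = \frac{3}{-3 + Z + 20 u}$ ($Y{\left(u,Z \right)} = \frac{3}{-3 + \left(u 4 \left(1 + 4\right) + Z\right)} = \frac{3}{-3 + \left(u 4 \cdot 5 + Z\right)} = \frac{3}{-3 + \left(u 20 + Z\right)} = \frac{3}{-3 + \left(20 u + Z\right)} = \frac{3}{-3 + \left(Z + 20 u\right)} = \frac{3}{-3 + Z + 20 u}$)
$p{\left(-204 \right)} - Y{\left(-28,-132 \right)} = -204 - \frac{3}{-3 - 132 + 20 \left(-28\right)} = -204 - \frac{3}{-3 - 132 - 560} = -204 - \frac{3}{-695} = -204 - 3 \left(- \frac{1}{695}\right) = -204 - - \frac{3}{695} = -204 + \frac{3}{695} = - \frac{141777}{695}$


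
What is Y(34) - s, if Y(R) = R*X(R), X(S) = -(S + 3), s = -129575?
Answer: 128317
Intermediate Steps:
X(S) = -3 - S (X(S) = -(3 + S) = -3 - S)
Y(R) = R*(-3 - R)
Y(34) - s = -1*34*(3 + 34) - 1*(-129575) = -1*34*37 + 129575 = -1258 + 129575 = 128317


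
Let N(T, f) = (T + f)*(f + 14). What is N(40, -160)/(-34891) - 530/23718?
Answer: -217015795/413772369 ≈ -0.52448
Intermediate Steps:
N(T, f) = (14 + f)*(T + f) (N(T, f) = (T + f)*(14 + f) = (14 + f)*(T + f))
N(40, -160)/(-34891) - 530/23718 = ((-160)**2 + 14*40 + 14*(-160) + 40*(-160))/(-34891) - 530/23718 = (25600 + 560 - 2240 - 6400)*(-1/34891) - 530*1/23718 = 17520*(-1/34891) - 265/11859 = -17520/34891 - 265/11859 = -217015795/413772369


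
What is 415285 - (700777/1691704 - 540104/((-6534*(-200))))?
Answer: 8197128120205943/19738560600 ≈ 4.1529e+5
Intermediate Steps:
415285 - (700777/1691704 - 540104/((-6534*(-200)))) = 415285 - (700777*(1/1691704) - 540104/1306800) = 415285 - (100111/241672 - 540104*1/1306800) = 415285 - (100111/241672 - 67513/163350) = 415285 - 1*18565057/19738560600 = 415285 - 18565057/19738560600 = 8197128120205943/19738560600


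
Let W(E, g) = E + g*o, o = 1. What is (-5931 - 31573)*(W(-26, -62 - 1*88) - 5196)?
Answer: 201471488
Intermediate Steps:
W(E, g) = E + g (W(E, g) = E + g*1 = E + g)
(-5931 - 31573)*(W(-26, -62 - 1*88) - 5196) = (-5931 - 31573)*((-26 + (-62 - 1*88)) - 5196) = -37504*((-26 + (-62 - 88)) - 5196) = -37504*((-26 - 150) - 5196) = -37504*(-176 - 5196) = -37504*(-5372) = 201471488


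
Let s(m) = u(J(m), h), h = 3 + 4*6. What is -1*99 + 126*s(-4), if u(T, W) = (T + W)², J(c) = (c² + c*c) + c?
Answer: 381051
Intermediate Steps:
h = 27 (h = 3 + 24 = 27)
J(c) = c + 2*c² (J(c) = (c² + c²) + c = 2*c² + c = c + 2*c²)
s(m) = (27 + m*(1 + 2*m))² (s(m) = (m*(1 + 2*m) + 27)² = (27 + m*(1 + 2*m))²)
-1*99 + 126*s(-4) = -1*99 + 126*(27 - 4*(1 + 2*(-4)))² = -99 + 126*(27 - 4*(1 - 8))² = -99 + 126*(27 - 4*(-7))² = -99 + 126*(27 + 28)² = -99 + 126*55² = -99 + 126*3025 = -99 + 381150 = 381051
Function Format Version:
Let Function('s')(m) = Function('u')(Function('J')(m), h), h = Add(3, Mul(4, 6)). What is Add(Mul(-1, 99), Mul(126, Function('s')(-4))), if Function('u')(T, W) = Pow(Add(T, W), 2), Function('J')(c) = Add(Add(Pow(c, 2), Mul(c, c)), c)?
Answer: 381051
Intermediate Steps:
h = 27 (h = Add(3, 24) = 27)
Function('J')(c) = Add(c, Mul(2, Pow(c, 2))) (Function('J')(c) = Add(Add(Pow(c, 2), Pow(c, 2)), c) = Add(Mul(2, Pow(c, 2)), c) = Add(c, Mul(2, Pow(c, 2))))
Function('s')(m) = Pow(Add(27, Mul(m, Add(1, Mul(2, m)))), 2) (Function('s')(m) = Pow(Add(Mul(m, Add(1, Mul(2, m))), 27), 2) = Pow(Add(27, Mul(m, Add(1, Mul(2, m)))), 2))
Add(Mul(-1, 99), Mul(126, Function('s')(-4))) = Add(Mul(-1, 99), Mul(126, Pow(Add(27, Mul(-4, Add(1, Mul(2, -4)))), 2))) = Add(-99, Mul(126, Pow(Add(27, Mul(-4, Add(1, -8))), 2))) = Add(-99, Mul(126, Pow(Add(27, Mul(-4, -7)), 2))) = Add(-99, Mul(126, Pow(Add(27, 28), 2))) = Add(-99, Mul(126, Pow(55, 2))) = Add(-99, Mul(126, 3025)) = Add(-99, 381150) = 381051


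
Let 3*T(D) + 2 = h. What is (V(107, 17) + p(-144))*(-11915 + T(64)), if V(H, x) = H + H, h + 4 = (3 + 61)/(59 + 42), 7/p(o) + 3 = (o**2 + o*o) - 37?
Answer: -10671626816695/4184632 ≈ -2.5502e+6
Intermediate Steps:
p(o) = 7/(-40 + 2*o**2) (p(o) = 7/(-3 + ((o**2 + o*o) - 37)) = 7/(-3 + ((o**2 + o**2) - 37)) = 7/(-3 + (2*o**2 - 37)) = 7/(-3 + (-37 + 2*o**2)) = 7/(-40 + 2*o**2))
h = -340/101 (h = -4 + (3 + 61)/(59 + 42) = -4 + 64/101 = -340/101 ≈ -3.3663)
T(D) = -542/303 (T(D) = -2/3 + (1/3)*(-340/101) = -2/3 - 340/303 = -542/303)
V(H, x) = 2*H
(V(107, 17) + p(-144))*(-11915 + T(64)) = (2*107 + 7/(2*(-20 + (-144)**2)))*(-11915 - 542/303) = (214 + 7/(2*(-20 + 20736)))*(-3610787/303) = (214 + (7/2)/20716)*(-3610787/303) = (214 + (7/2)*(1/20716))*(-3610787/303) = (214 + 7/41432)*(-3610787/303) = (8866455/41432)*(-3610787/303) = -10671626816695/4184632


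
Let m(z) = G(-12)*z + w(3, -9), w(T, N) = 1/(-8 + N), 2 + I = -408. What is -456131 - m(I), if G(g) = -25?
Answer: -7928476/17 ≈ -4.6638e+5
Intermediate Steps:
I = -410 (I = -2 - 408 = -410)
m(z) = -1/17 - 25*z (m(z) = -25*z + 1/(-8 - 9) = -25*z + 1/(-17) = -25*z - 1/17 = -1/17 - 25*z)
-456131 - m(I) = -456131 - (-1/17 - 25*(-410)) = -456131 - (-1/17 + 10250) = -456131 - 1*174249/17 = -456131 - 174249/17 = -7928476/17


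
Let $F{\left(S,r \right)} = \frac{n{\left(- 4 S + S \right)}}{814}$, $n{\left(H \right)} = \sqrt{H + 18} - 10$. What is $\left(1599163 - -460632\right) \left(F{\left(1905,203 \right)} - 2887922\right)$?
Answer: $- \frac{2421050619766905}{407} + \frac{6179385 i \sqrt{633}}{814} \approx -5.9485 \cdot 10^{12} + 1.91 \cdot 10^{5} i$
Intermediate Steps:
$n{\left(H \right)} = -10 + \sqrt{18 + H}$ ($n{\left(H \right)} = \sqrt{18 + H} - 10 = -10 + \sqrt{18 + H}$)
$F{\left(S,r \right)} = - \frac{5}{407} + \frac{\sqrt{18 - 3 S}}{814}$ ($F{\left(S,r \right)} = \frac{-10 + \sqrt{18 + \left(- 4 S + S\right)}}{814} = \left(-10 + \sqrt{18 - 3 S}\right) \frac{1}{814} = - \frac{5}{407} + \frac{\sqrt{18 - 3 S}}{814}$)
$\left(1599163 - -460632\right) \left(F{\left(1905,203 \right)} - 2887922\right) = \left(1599163 - -460632\right) \left(\left(- \frac{5}{407} + \frac{\sqrt{18 - 5715}}{814}\right) - 2887922\right) = \left(1599163 + 460632\right) \left(\left(- \frac{5}{407} + \frac{\sqrt{18 - 5715}}{814}\right) - 2887922\right) = 2059795 \left(\left(- \frac{5}{407} + \frac{\sqrt{-5697}}{814}\right) - 2887922\right) = 2059795 \left(\left(- \frac{5}{407} + \frac{3 i \sqrt{633}}{814}\right) - 2887922\right) = 2059795 \left(- \frac{1175384259}{407} + \frac{3 i \sqrt{633}}{814}\right) = - \frac{2421050619766905}{407} + \frac{6179385 i \sqrt{633}}{814}$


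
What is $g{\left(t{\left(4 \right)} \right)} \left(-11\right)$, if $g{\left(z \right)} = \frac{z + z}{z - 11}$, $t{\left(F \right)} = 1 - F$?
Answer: $- \frac{33}{7} \approx -4.7143$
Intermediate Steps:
$g{\left(z \right)} = \frac{2 z}{-11 + z}$
$g{\left(t{\left(4 \right)} \right)} \left(-11\right) = \frac{2 \left(1 - 4\right)}{-11 + \left(1 - 4\right)} \left(-11\right) = 2 \left(-3\right) \frac{1}{-11 - 3} \left(-11\right) = 2 \left(-3\right) \frac{1}{-14} \left(-11\right) = 2 \left(-3\right) \left(- \frac{1}{14}\right) \left(-11\right) = \frac{3}{7} \left(-11\right) = - \frac{33}{7}$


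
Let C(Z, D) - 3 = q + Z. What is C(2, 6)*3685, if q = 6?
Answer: 40535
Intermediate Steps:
C(Z, D) = 9 + Z (C(Z, D) = 3 + (6 + Z) = 9 + Z)
C(2, 6)*3685 = (9 + 2)*3685 = 11*3685 = 40535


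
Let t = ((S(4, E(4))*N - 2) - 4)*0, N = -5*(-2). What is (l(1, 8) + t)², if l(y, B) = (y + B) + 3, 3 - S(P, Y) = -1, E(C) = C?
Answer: 144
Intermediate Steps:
S(P, Y) = 4 (S(P, Y) = 3 - 1*(-1) = 3 + 1 = 4)
N = 10
l(y, B) = 3 + B + y (l(y, B) = (B + y) + 3 = 3 + B + y)
t = 0 (t = ((4*10 - 2) - 4)*0 = ((40 - 2) - 4)*0 = (38 - 4)*0 = 34*0 = 0)
(l(1, 8) + t)² = ((3 + 8 + 1) + 0)² = (12 + 0)² = 12² = 144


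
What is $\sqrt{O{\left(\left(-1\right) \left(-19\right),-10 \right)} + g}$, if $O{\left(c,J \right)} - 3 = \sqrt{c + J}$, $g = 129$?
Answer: $3 \sqrt{15} \approx 11.619$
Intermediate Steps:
$O{\left(c,J \right)} = 3 + \sqrt{J + c}$ ($O{\left(c,J \right)} = 3 + \sqrt{c + J} = 3 + \sqrt{J + c}$)
$\sqrt{O{\left(\left(-1\right) \left(-19\right),-10 \right)} + g} = \sqrt{\left(3 + \sqrt{-10 - -19}\right) + 129} = \sqrt{\left(3 + \sqrt{-10 + 19}\right) + 129} = \sqrt{\left(3 + \sqrt{9}\right) + 129} = \sqrt{\left(3 + 3\right) + 129} = \sqrt{6 + 129} = \sqrt{135} = 3 \sqrt{15}$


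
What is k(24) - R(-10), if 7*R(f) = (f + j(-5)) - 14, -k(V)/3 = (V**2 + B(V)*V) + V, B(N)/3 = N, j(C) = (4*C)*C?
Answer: -48964/7 ≈ -6994.9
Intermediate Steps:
j(C) = 4*C**2
B(N) = 3*N
k(V) = -12*V**2 - 3*V (k(V) = -3*((V**2 + (3*V)*V) + V) = -3*((V**2 + 3*V**2) + V) = -3*(4*V**2 + V) = -3*(V + 4*V**2) = -12*V**2 - 3*V)
R(f) = 86/7 + f/7 (R(f) = ((f + 4*(-5)**2) - 14)/7 = ((f + 4*25) - 14)/7 = ((f + 100) - 14)/7 = ((100 + f) - 14)/7 = (86 + f)/7 = 86/7 + f/7)
k(24) - R(-10) = -3*24*(1 + 4*24) - (86/7 + (1/7)*(-10)) = -3*24*(1 + 96) - (86/7 - 10/7) = -3*24*97 - 1*76/7 = -6984 - 76/7 = -48964/7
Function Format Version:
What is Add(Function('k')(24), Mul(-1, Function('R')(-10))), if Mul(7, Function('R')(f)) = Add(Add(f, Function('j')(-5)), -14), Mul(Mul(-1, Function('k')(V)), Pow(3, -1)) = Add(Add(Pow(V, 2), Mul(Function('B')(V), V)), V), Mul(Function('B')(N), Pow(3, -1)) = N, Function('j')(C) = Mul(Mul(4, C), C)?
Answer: Rational(-48964, 7) ≈ -6994.9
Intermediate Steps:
Function('j')(C) = Mul(4, Pow(C, 2))
Function('B')(N) = Mul(3, N)
Function('k')(V) = Add(Mul(-12, Pow(V, 2)), Mul(-3, V)) (Function('k')(V) = Mul(-3, Add(Add(Pow(V, 2), Mul(Mul(3, V), V)), V)) = Mul(-3, Add(Add(Pow(V, 2), Mul(3, Pow(V, 2))), V)) = Mul(-3, Add(Mul(4, Pow(V, 2)), V)) = Mul(-3, Add(V, Mul(4, Pow(V, 2)))) = Add(Mul(-12, Pow(V, 2)), Mul(-3, V)))
Function('R')(f) = Add(Rational(86, 7), Mul(Rational(1, 7), f)) (Function('R')(f) = Mul(Rational(1, 7), Add(Add(f, Mul(4, Pow(-5, 2))), -14)) = Mul(Rational(1, 7), Add(Add(f, Mul(4, 25)), -14)) = Mul(Rational(1, 7), Add(Add(f, 100), -14)) = Mul(Rational(1, 7), Add(Add(100, f), -14)) = Mul(Rational(1, 7), Add(86, f)) = Add(Rational(86, 7), Mul(Rational(1, 7), f)))
Add(Function('k')(24), Mul(-1, Function('R')(-10))) = Add(Mul(-3, 24, Add(1, Mul(4, 24))), Mul(-1, Add(Rational(86, 7), Mul(Rational(1, 7), -10)))) = Add(Mul(-3, 24, Add(1, 96)), Mul(-1, Add(Rational(86, 7), Rational(-10, 7)))) = Add(Mul(-3, 24, 97), Mul(-1, Rational(76, 7))) = Add(-6984, Rational(-76, 7)) = Rational(-48964, 7)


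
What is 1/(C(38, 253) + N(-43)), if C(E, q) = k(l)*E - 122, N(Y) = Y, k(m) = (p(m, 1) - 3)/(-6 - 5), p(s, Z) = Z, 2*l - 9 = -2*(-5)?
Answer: -11/1739 ≈ -0.0063255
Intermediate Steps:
l = 19/2 (l = 9/2 + (-2*(-5))/2 = 9/2 + (½)*10 = 9/2 + 5 = 19/2 ≈ 9.5000)
k(m) = 2/11 (k(m) = (1 - 3)/(-6 - 5) = -2/(-11) = -2*(-1/11) = 2/11)
C(E, q) = -122 + 2*E/11 (C(E, q) = 2*E/11 - 122 = -122 + 2*E/11)
1/(C(38, 253) + N(-43)) = 1/((-122 + (2/11)*38) - 43) = 1/((-122 + 76/11) - 43) = 1/(-1266/11 - 43) = 1/(-1739/11) = -11/1739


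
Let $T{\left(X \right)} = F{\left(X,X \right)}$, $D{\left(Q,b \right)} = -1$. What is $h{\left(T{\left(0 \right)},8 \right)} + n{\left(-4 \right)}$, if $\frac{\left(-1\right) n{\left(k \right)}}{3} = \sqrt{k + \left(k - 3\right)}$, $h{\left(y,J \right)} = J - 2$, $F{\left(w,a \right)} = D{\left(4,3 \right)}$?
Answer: $6 - 3 i \sqrt{11} \approx 6.0 - 9.9499 i$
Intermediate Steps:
$F{\left(w,a \right)} = -1$
$T{\left(X \right)} = -1$
$h{\left(y,J \right)} = -2 + J$
$n{\left(k \right)} = - 3 \sqrt{-3 + 2 k}$ ($n{\left(k \right)} = - 3 \sqrt{k + \left(k - 3\right)} = - 3 \sqrt{k + \left(-3 + k\right)} = - 3 \sqrt{-3 + 2 k}$)
$h{\left(T{\left(0 \right)},8 \right)} + n{\left(-4 \right)} = \left(-2 + 8\right) - 3 \sqrt{-3 + 2 \left(-4\right)} = 6 - 3 \sqrt{-3 - 8} = 6 - 3 \sqrt{-11} = 6 - 3 i \sqrt{11}$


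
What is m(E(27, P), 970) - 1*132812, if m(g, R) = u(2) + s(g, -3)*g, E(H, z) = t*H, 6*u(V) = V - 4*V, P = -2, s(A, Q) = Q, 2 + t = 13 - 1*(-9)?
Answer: -134433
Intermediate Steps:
t = 20 (t = -2 + (13 - 1*(-9)) = -2 + (13 + 9) = -2 + 22 = 20)
u(V) = -V/2 (u(V) = (V - 4*V)/6 = (-3*V)/6 = -V/2)
E(H, z) = 20*H
m(g, R) = -1 - 3*g (m(g, R) = -½*2 - 3*g = -1 - 3*g)
m(E(27, P), 970) - 1*132812 = (-1 - 60*27) - 1*132812 = (-1 - 3*540) - 132812 = (-1 - 1620) - 132812 = -1621 - 132812 = -134433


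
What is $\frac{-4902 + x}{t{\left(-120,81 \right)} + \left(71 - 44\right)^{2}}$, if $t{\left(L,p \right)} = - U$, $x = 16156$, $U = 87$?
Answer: $\frac{5627}{321} \approx 17.53$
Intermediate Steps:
$t{\left(L,p \right)} = -87$ ($t{\left(L,p \right)} = \left(-1\right) 87 = -87$)
$\frac{-4902 + x}{t{\left(-120,81 \right)} + \left(71 - 44\right)^{2}} = \frac{-4902 + 16156}{-87 + \left(71 - 44\right)^{2}} = \frac{11254}{-87 + 27^{2}} = \frac{11254}{-87 + 729} = \frac{11254}{642} = 11254 \cdot \frac{1}{642} = \frac{5627}{321}$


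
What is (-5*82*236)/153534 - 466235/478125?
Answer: -3928209983/2446948125 ≈ -1.6054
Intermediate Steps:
(-5*82*236)/153534 - 466235/478125 = -410*236*(1/153534) - 466235*1/478125 = -96760*1/153534 - 93247/95625 = -48380/76767 - 93247/95625 = -3928209983/2446948125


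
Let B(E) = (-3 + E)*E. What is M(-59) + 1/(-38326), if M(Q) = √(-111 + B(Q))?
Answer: -1/38326 + √3547 ≈ 59.557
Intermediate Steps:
B(E) = E*(-3 + E)
M(Q) = √(-111 + Q*(-3 + Q))
M(-59) + 1/(-38326) = √(-111 - 59*(-3 - 59)) + 1/(-38326) = √(-111 - 59*(-62)) - 1/38326 = √(-111 + 3658) - 1/38326 = √3547 - 1/38326 = -1/38326 + √3547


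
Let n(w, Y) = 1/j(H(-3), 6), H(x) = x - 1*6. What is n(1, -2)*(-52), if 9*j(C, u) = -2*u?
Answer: 39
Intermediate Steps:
H(x) = -6 + x (H(x) = x - 6 = -6 + x)
j(C, u) = -2*u/9 (j(C, u) = (-2*u)/9 = -2*u/9)
n(w, Y) = -¾ (n(w, Y) = 1/(-2/9*6) = 1/(-4/3) = -¾)
n(1, -2)*(-52) = -¾*(-52) = 39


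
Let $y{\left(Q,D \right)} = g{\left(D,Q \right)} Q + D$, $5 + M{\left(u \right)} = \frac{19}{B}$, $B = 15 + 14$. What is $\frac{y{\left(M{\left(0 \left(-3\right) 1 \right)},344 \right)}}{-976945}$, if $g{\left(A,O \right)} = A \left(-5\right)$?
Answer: $- \frac{226696}{28331405} \approx -0.0080016$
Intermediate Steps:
$B = 29$
$g{\left(A,O \right)} = - 5 A$
$M{\left(u \right)} = - \frac{126}{29}$ ($M{\left(u \right)} = -5 + \frac{19}{29} = - \frac{126}{29}$)
$y{\left(Q,D \right)} = D - 5 D Q$ ($y{\left(Q,D \right)} = - 5 D Q + D = D - 5 D Q$)
$\frac{y{\left(M{\left(0 \left(-3\right) 1 \right)},344 \right)}}{-976945} = \frac{344 \left(1 - - \frac{630}{29}\right)}{-976945} = 344 \left(1 + \frac{630}{29}\right) \left(- \frac{1}{976945}\right) = 344 \cdot \frac{659}{29} \left(- \frac{1}{976945}\right) = \frac{226696}{29} \left(- \frac{1}{976945}\right) = - \frac{226696}{28331405}$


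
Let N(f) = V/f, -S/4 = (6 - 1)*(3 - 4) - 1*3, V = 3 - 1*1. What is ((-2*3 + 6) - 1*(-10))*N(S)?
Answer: 5/8 ≈ 0.62500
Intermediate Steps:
V = 2 (V = 3 - 1 = 2)
S = 32 (S = -4*((6 - 1)*(3 - 4) - 1*3) = -4*(5*(-1) - 3) = -4*(-5 - 3) = -4*(-8) = 32)
N(f) = 2/f
((-2*3 + 6) - 1*(-10))*N(S) = ((-2*3 + 6) - 1*(-10))*(2/32) = ((-6 + 6) + 10)*(2*(1/32)) = (0 + 10)*(1/16) = 10*(1/16) = 5/8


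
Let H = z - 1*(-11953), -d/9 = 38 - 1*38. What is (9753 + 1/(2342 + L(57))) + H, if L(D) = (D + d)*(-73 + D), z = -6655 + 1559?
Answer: 23752301/1430 ≈ 16610.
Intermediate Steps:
d = 0 (d = -9*(38 - 1*38) = -9*(38 - 38) = -9*0 = 0)
z = -5096
L(D) = D*(-73 + D) (L(D) = (D + 0)*(-73 + D) = D*(-73 + D))
H = 6857 (H = -5096 - 1*(-11953) = -5096 + 11953 = 6857)
(9753 + 1/(2342 + L(57))) + H = (9753 + 1/(2342 + 57*(-73 + 57))) + 6857 = (9753 + 1/(2342 + 57*(-16))) + 6857 = (9753 + 1/(2342 - 912)) + 6857 = (9753 + 1/1430) + 6857 = 13946791/1430 + 6857 = 23752301/1430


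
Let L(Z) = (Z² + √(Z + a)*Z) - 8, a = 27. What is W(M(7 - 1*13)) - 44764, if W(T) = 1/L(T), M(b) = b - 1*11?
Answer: -3405241963/76071 + 17*√10/76071 ≈ -44764.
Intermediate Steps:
L(Z) = -8 + Z² + Z*√(27 + Z) (L(Z) = (Z² + √(Z + 27)*Z) - 8 = (Z² + √(27 + Z)*Z) - 8 = (Z² + Z*√(27 + Z)) - 8 = -8 + Z² + Z*√(27 + Z))
M(b) = -11 + b (M(b) = b - 11 = -11 + b)
W(T) = 1/(-8 + T² + T*√(27 + T))
W(M(7 - 1*13)) - 44764 = 1/(-8 + (-11 + (7 - 1*13))² + (-11 + (7 - 1*13))*√(27 + (-11 + (7 - 1*13)))) - 44764 = 1/(-8 + (-11 + (7 - 13))² + (-11 + (7 - 13))*√(27 + (-11 + (7 - 13)))) - 44764 = 1/(-8 + (-11 - 6)² + (-11 - 6)*√(27 + (-11 - 6))) - 44764 = 1/(-8 + (-17)² - 17*√(27 - 17)) - 44764 = 1/(-8 + 289 - 17*√10) - 44764 = 1/(281 - 17*√10) - 44764 = -44764 + 1/(281 - 17*√10)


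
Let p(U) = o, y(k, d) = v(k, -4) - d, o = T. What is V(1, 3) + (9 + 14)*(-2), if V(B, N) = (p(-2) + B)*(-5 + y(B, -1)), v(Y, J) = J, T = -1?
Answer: -46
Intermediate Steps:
o = -1
y(k, d) = -4 - d
p(U) = -1
V(B, N) = 8 - 8*B (V(B, N) = (-1 + B)*(-5 + (-4 - 1*(-1))) = (-1 + B)*(-5 + (-4 + 1)) = (-1 + B)*(-5 - 3) = (-1 + B)*(-8) = 8 - 8*B)
V(1, 3) + (9 + 14)*(-2) = (8 - 8*1) + (9 + 14)*(-2) = (8 - 8) + 23*(-2) = 0 - 46 = -46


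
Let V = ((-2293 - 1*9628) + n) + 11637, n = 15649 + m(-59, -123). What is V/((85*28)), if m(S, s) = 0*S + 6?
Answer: 15371/2380 ≈ 6.4584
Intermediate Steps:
m(S, s) = 6 (m(S, s) = 0 + 6 = 6)
n = 15655 (n = 15649 + 6 = 15655)
V = 15371 (V = ((-2293 - 1*9628) + 15655) + 11637 = ((-2293 - 9628) + 15655) + 11637 = (-11921 + 15655) + 11637 = 3734 + 11637 = 15371)
V/((85*28)) = 15371/((85*28)) = 15371/2380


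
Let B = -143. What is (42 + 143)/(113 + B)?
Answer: -37/6 ≈ -6.1667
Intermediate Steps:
(42 + 143)/(113 + B) = (42 + 143)/(113 - 143) = 185/(-30) = 185*(-1/30) = -37/6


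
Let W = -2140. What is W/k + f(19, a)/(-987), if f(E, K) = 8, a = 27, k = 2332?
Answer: -532709/575421 ≈ -0.92577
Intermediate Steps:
W/k + f(19, a)/(-987) = -2140/2332 + 8/(-987) = -2140*1/2332 + 8*(-1/987) = -535/583 - 8/987 = -532709/575421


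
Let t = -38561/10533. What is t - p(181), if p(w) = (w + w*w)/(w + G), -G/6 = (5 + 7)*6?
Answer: 337299275/2643783 ≈ 127.58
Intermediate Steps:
G = -432 (G = -6*(5 + 7)*6 = -72*6 = -6*72 = -432)
t = -38561/10533 (t = -38561*1/10533 = -38561/10533 ≈ -3.6610)
p(w) = (w + w²)/(-432 + w) (p(w) = (w + w*w)/(w - 432) = (w + w²)/(-432 + w))
t - p(181) = -38561/10533 - 181*(1 + 181)/(-432 + 181) = -38561/10533 - 181*182/(-251) = -38561/10533 - 181*(-1)*182/251 = -38561/10533 - 1*(-32942/251) = -38561/10533 + 32942/251 = 337299275/2643783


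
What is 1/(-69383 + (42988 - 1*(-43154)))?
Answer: 1/16759 ≈ 5.9669e-5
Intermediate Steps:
1/(-69383 + (42988 - 1*(-43154))) = 1/(-69383 + (42988 + 43154)) = 1/(-69383 + 86142) = 1/16759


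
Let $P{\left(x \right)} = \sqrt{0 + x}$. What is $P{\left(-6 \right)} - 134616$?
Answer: $-134616 + i \sqrt{6} \approx -1.3462 \cdot 10^{5} + 2.4495 i$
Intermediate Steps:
$P{\left(x \right)} = \sqrt{x}$
$P{\left(-6 \right)} - 134616 = \sqrt{-6} - 134616 = i \sqrt{6} - 134616 = -134616 + i \sqrt{6}$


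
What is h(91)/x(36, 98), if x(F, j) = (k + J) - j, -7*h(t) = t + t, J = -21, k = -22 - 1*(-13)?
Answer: 13/64 ≈ 0.20313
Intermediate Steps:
k = -9 (k = -22 + 13 = -9)
h(t) = -2*t/7 (h(t) = -(t + t)/7 = -2*t/7)
x(F, j) = -30 - j (x(F, j) = (-9 - 21) - j = -30 - j)
h(91)/x(36, 98) = (-2/7*91)/(-30 - 1*98) = -26/(-30 - 98) = -26/(-128) = -26*(-1/128) = 13/64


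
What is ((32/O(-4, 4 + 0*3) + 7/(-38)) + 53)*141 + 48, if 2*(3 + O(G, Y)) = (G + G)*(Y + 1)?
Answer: 6379197/874 ≈ 7298.9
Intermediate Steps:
O(G, Y) = -3 + G*(1 + Y) (O(G, Y) = -3 + ((G + G)*(Y + 1))/2 = -3 + ((2*G)*(1 + Y))/2 = -3 + (2*G*(1 + Y))/2 = -3 + G*(1 + Y))
((32/O(-4, 4 + 0*3) + 7/(-38)) + 53)*141 + 48 = ((32/(-3 - 4 - 4*(4 + 0*3)) + 7/(-38)) + 53)*141 + 48 = ((32/(-3 - 4 - 4*(4 + 0)) + 7*(-1/38)) + 53)*141 + 48 = ((32/(-3 - 4 - 4*4) - 7/38) + 53)*141 + 48 = ((32/(-3 - 4 - 16) - 7/38) + 53)*141 + 48 = ((32/(-23) - 7/38) + 53)*141 + 48 = ((32*(-1/23) - 7/38) + 53)*141 + 48 = ((-32/23 - 7/38) + 53)*141 + 48 = (-1377/874 + 53)*141 + 48 = (44945/874)*141 + 48 = 6337245/874 + 48 = 6379197/874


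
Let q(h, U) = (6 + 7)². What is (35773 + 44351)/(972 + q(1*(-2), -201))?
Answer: 80124/1141 ≈ 70.223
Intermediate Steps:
q(h, U) = 169 (q(h, U) = 13² = 169)
(35773 + 44351)/(972 + q(1*(-2), -201)) = (35773 + 44351)/(972 + 169) = 80124/1141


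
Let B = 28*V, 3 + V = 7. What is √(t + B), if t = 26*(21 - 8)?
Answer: 15*√2 ≈ 21.213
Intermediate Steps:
V = 4 (V = -3 + 7 = 4)
B = 112 (B = 28*4 = 112)
t = 338 (t = 26*13 = 338)
√(t + B) = √(338 + 112) = √450 = 15*√2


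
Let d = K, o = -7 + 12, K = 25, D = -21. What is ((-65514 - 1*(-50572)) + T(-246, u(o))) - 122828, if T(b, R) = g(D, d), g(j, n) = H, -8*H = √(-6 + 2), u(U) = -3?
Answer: -137770 - I/4 ≈ -1.3777e+5 - 0.25*I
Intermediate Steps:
o = 5
H = -I/4 (H = -√(-6 + 2)/8 = -I/4 ≈ -0.25*I)
d = 25
g(j, n) = -I/4
T(b, R) = -I/4
((-65514 - 1*(-50572)) + T(-246, u(o))) - 122828 = ((-65514 - 1*(-50572)) - I/4) - 122828 = ((-65514 + 50572) - I/4) - 122828 = (-14942 - I/4) - 122828 = -137770 - I/4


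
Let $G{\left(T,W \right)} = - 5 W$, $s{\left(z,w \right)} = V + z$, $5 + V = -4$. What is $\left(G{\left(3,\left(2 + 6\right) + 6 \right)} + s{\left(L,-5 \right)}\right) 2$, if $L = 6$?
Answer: $-146$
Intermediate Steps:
$V = -9$ ($V = -5 - 4 = -9$)
$s{\left(z,w \right)} = -9 + z$
$\left(G{\left(3,\left(2 + 6\right) + 6 \right)} + s{\left(L,-5 \right)}\right) 2 = \left(- 5 \left(\left(2 + 6\right) + 6\right) + \left(-9 + 6\right)\right) 2 = \left(- 5 \left(8 + 6\right) - 3\right) 2 = \left(\left(-5\right) 14 - 3\right) 2 = \left(-70 - 3\right) 2 = \left(-73\right) 2 = -146$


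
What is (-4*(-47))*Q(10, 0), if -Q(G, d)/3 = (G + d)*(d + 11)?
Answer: -62040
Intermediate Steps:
Q(G, d) = -3*(11 + d)*(G + d) (Q(G, d) = -3*(G + d)*(d + 11) = -3*(G + d)*(11 + d) = -3*(11 + d)*(G + d))
(-4*(-47))*Q(10, 0) = (-4*(-47))*(-33*10 - 33*0 - 3*0² - 3*10*0) = 188*(-330 + 0 - 3*0 + 0) = 188*(-330 + 0 + 0 + 0) = 188*(-330) = -62040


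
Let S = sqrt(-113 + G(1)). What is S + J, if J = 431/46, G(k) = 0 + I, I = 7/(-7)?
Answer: 431/46 + I*sqrt(114) ≈ 9.3696 + 10.677*I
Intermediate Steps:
I = -1 (I = 7*(-1/7) = -1)
G(k) = -1 (G(k) = 0 - 1 = -1)
S = I*sqrt(114) (S = sqrt(-113 - 1) = sqrt(-114) = I*sqrt(114) ≈ 10.677*I)
J = 431/46 (J = 431*(1/46) = 431/46 ≈ 9.3696)
S + J = I*sqrt(114) + 431/46 = 431/46 + I*sqrt(114)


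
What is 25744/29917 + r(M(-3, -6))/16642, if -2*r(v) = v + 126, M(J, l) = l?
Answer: 213318314/248939357 ≈ 0.85691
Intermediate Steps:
r(v) = -63 - v/2 (r(v) = -(v + 126)/2 = -(126 + v)/2 = -63 - v/2)
25744/29917 + r(M(-3, -6))/16642 = 25744/29917 + (-63 - ½*(-6))/16642 = 25744*(1/29917) + (-63 + 3)*(1/16642) = 25744/29917 - 60*1/16642 = 25744/29917 - 30/8321 = 213318314/248939357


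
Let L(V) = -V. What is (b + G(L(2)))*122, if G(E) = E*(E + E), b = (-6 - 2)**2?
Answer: 8784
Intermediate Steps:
b = 64 (b = (-8)**2 = 64)
G(E) = 2*E**2 (G(E) = E*(2*E) = 2*E**2)
(b + G(L(2)))*122 = (64 + 2*(-1*2)**2)*122 = (64 + 2*(-2)**2)*122 = (64 + 2*4)*122 = (64 + 8)*122 = 72*122 = 8784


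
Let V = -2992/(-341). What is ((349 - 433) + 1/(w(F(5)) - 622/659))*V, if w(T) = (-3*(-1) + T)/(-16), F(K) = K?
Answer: -43838240/58993 ≈ -743.11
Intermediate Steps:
w(T) = -3/16 - T/16 (w(T) = (3 + T)*(-1/16) = -3/16 - T/16)
V = 272/31 (V = -2992*(-1/341) = 272/31 ≈ 8.7742)
((349 - 433) + 1/(w(F(5)) - 622/659))*V = ((349 - 433) + 1/((-3/16 - 1/16*5) - 622/659))*(272/31) = (-84 + 1/((-3/16 - 5/16) - 622*1/659))*(272/31) = (-84 + 1/(-½ - 622/659))*(272/31) = (-84 + 1/(-1903/1318))*(272/31) = (-84 - 1318/1903)*(272/31) = -161170/1903*272/31 = -43838240/58993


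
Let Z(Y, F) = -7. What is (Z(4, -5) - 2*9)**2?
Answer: 625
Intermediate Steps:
(Z(4, -5) - 2*9)**2 = (-7 - 2*9)**2 = (-7 - 18)**2 = (-25)**2 = 625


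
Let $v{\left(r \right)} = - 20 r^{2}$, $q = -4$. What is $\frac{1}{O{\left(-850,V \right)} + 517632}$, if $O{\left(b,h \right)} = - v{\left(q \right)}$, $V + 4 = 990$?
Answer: $\frac{1}{517952} \approx 1.9307 \cdot 10^{-6}$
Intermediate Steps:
$V = 986$ ($V = -4 + 990 = 986$)
$O{\left(b,h \right)} = 320$ ($O{\left(b,h \right)} = - \left(-20\right) \left(-4\right)^{2} = - \left(-20\right) 16 = \left(-1\right) \left(-320\right) = 320$)
$\frac{1}{O{\left(-850,V \right)} + 517632} = \frac{1}{320 + 517632} = \frac{1}{517952}$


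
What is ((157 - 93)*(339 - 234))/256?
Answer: 105/4 ≈ 26.250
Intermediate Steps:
((157 - 93)*(339 - 234))/256 = (64*105)*(1/256) = 6720*(1/256) = 105/4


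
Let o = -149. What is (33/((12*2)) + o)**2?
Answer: 1394761/64 ≈ 21793.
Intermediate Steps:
(33/((12*2)) + o)**2 = (33/((12*2)) - 149)**2 = (33/24 - 149)**2 = (33*(1/24) - 149)**2 = (11/8 - 149)**2 = (-1181/8)**2 = 1394761/64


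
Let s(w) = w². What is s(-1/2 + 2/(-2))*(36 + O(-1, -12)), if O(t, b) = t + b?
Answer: 207/4 ≈ 51.750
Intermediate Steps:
O(t, b) = b + t
s(-1/2 + 2/(-2))*(36 + O(-1, -12)) = (-1/2 + 2/(-2))²*(36 + (-12 - 1)) = (-1*½ + 2*(-½))²*(36 - 13) = (-½ - 1)²*23 = (-3/2)²*23 = (9/4)*23 = 207/4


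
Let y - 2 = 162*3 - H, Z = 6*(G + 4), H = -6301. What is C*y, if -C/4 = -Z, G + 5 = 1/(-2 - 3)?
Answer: -977616/5 ≈ -1.9552e+5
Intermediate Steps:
G = -26/5 (G = -5 + 1/(-2 - 3) = -5 + 1/(-5) = -5 - 1/5 = -26/5 ≈ -5.2000)
Z = -36/5 (Z = 6*(-26/5 + 4) = 6*(-6/5) = -36/5 ≈ -7.2000)
y = 6789 (y = 2 + (162*3 - 1*(-6301)) = 2 + (486 + 6301) = 2 + 6787 = 6789)
C = -144/5 (C = -(-4)*(-36)/5 = -4*36/5 = -144/5 ≈ -28.800)
C*y = -144/5*6789 = -977616/5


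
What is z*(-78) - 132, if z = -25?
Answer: 1818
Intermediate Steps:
z*(-78) - 132 = -25*(-78) - 132 = 1950 - 132 = 1818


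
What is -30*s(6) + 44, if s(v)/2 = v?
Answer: -316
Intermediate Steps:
s(v) = 2*v
-30*s(6) + 44 = -60*6 + 44 = -30*12 + 44 = -360 + 44 = -316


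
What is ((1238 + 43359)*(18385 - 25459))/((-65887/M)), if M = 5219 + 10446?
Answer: 4941981323370/65887 ≈ 7.5007e+7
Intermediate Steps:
M = 15665
((1238 + 43359)*(18385 - 25459))/((-65887/M)) = ((1238 + 43359)*(18385 - 25459))/((-65887/15665)) = (44597*(-7074))/((-65887*1/15665)) = -315479178/(-65887/15665) = -315479178*(-15665/65887) = 4941981323370/65887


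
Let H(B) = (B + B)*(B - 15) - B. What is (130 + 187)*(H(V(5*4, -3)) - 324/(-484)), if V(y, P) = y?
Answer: 6929937/121 ≈ 57272.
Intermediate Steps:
H(B) = -B + 2*B*(-15 + B) (H(B) = (2*B)*(-15 + B) - B = 2*B*(-15 + B) - B = -B + 2*B*(-15 + B))
(130 + 187)*(H(V(5*4, -3)) - 324/(-484)) = (130 + 187)*((5*4)*(-31 + 2*(5*4)) - 324/(-484)) = 317*(20*(-31 + 2*20) - 324*(-1/484)) = 317*(20*(-31 + 40) + 81/121) = 317*(20*9 + 81/121) = 317*(180 + 81/121) = 317*(21861/121) = 6929937/121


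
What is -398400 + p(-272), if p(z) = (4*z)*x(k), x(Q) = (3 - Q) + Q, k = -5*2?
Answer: -401664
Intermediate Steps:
k = -10
x(Q) = 3
p(z) = 12*z (p(z) = (4*z)*3 = 12*z)
-398400 + p(-272) = -398400 + 12*(-272) = -398400 - 3264 = -401664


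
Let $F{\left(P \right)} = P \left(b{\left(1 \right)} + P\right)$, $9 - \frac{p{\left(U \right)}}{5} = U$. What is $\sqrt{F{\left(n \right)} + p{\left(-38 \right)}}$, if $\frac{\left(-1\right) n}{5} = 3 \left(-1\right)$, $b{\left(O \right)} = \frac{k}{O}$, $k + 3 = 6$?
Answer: $\sqrt{505} \approx 22.472$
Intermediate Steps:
$k = 3$ ($k = -3 + 6 = 3$)
$p{\left(U \right)} = 45 - 5 U$
$b{\left(O \right)} = \frac{3}{O}$
$n = 15$ ($n = - 5 \cdot 3 \left(-1\right) = \left(-5\right) \left(-3\right) = 15$)
$F{\left(P \right)} = P \left(3 + P\right)$ ($F{\left(P \right)} = P \left(\frac{3}{1} + P\right) = P \left(3 \cdot 1 + P\right) = P \left(3 + P\right)$)
$\sqrt{F{\left(n \right)} + p{\left(-38 \right)}} = \sqrt{15 \left(3 + 15\right) + \left(45 - -190\right)} = \sqrt{15 \cdot 18 + \left(45 + 190\right)} = \sqrt{270 + 235} = \sqrt{505}$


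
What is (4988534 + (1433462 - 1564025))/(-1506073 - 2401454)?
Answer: -4857971/3907527 ≈ -1.2432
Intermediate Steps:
(4988534 + (1433462 - 1564025))/(-1506073 - 2401454) = (4988534 - 130563)/(-3907527) = 4857971*(-1/3907527) = -4857971/3907527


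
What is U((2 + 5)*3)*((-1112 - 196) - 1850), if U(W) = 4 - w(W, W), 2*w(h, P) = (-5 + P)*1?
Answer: 12632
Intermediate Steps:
w(h, P) = -5/2 + P/2 (w(h, P) = ((-5 + P)*1)/2 = (-5 + P)/2 = -5/2 + P/2)
U(W) = 13/2 - W/2 (U(W) = 4 - (-5/2 + W/2) = 4 + (5/2 - W/2) = 13/2 - W/2)
U((2 + 5)*3)*((-1112 - 196) - 1850) = (13/2 - (2 + 5)*3/2)*((-1112 - 196) - 1850) = (13/2 - 7*3/2)*(-1308 - 1850) = (13/2 - ½*21)*(-3158) = (13/2 - 21/2)*(-3158) = -4*(-3158) = 12632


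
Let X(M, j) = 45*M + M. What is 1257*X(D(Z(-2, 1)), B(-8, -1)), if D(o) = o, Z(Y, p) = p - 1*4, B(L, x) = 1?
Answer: -173466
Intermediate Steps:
Z(Y, p) = -4 + p (Z(Y, p) = p - 4 = -4 + p)
X(M, j) = 46*M
1257*X(D(Z(-2, 1)), B(-8, -1)) = 1257*(46*(-4 + 1)) = 1257*(46*(-3)) = 1257*(-138) = -173466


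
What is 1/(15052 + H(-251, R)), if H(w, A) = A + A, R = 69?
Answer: 1/15190 ≈ 6.5833e-5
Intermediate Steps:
H(w, A) = 2*A
1/(15052 + H(-251, R)) = 1/(15052 + 2*69) = 1/(15052 + 138) = 1/15190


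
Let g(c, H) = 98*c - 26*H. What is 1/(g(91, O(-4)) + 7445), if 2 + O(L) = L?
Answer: 1/16519 ≈ 6.0536e-5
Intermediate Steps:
O(L) = -2 + L
g(c, H) = -26*H + 98*c
1/(g(91, O(-4)) + 7445) = 1/((-26*(-2 - 4) + 98*91) + 7445) = 1/((-26*(-6) + 8918) + 7445) = 1/((156 + 8918) + 7445) = 1/(9074 + 7445) = 1/16519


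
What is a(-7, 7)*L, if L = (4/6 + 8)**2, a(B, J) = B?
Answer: -4732/9 ≈ -525.78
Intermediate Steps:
L = 676/9 (L = (4*(1/6) + 8)**2 = (2/3 + 8)**2 = (26/3)**2 = 676/9 ≈ 75.111)
a(-7, 7)*L = -7*676/9 = -4732/9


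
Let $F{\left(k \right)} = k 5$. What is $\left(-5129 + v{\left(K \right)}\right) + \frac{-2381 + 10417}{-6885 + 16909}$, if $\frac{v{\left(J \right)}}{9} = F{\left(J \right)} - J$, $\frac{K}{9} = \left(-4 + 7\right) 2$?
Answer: $- \frac{1139943}{358} \approx -3184.2$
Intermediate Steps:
$F{\left(k \right)} = 5 k$
$K = 54$ ($K = 9 \left(-4 + 7\right) 2 = 9 \cdot 3 \cdot 2 = 9 \cdot 6 = 54$)
$v{\left(J \right)} = 36 J$ ($v{\left(J \right)} = 9 \left(5 J - J\right) = 9 \cdot 4 J = 36 J$)
$\left(-5129 + v{\left(K \right)}\right) + \frac{-2381 + 10417}{-6885 + 16909} = \left(-5129 + 36 \cdot 54\right) + \frac{-2381 + 10417}{-6885 + 16909} = \left(-5129 + 1944\right) + \frac{8036}{10024} = -3185 + 8036 \cdot \frac{1}{10024} = -3185 + \frac{287}{358} = - \frac{1139943}{358}$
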